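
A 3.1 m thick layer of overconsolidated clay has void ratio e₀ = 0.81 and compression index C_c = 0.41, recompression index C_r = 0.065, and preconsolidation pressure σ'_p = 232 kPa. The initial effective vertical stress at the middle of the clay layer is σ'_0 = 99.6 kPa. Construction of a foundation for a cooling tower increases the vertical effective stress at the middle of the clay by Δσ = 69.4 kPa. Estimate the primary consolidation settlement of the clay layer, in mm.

Final effective stress: σ'_f = 99.6 + 69.4 = 169 kPa.
σ'_f = 169 ≤ σ'_p = 232 kPa, so the clay remains overconsolidated and only the recompression index applies:
S_c = C_r·H/(1+e₀)·log₁₀(σ'_f/σ'_0) = 0.065×3.1/1.81×log₁₀(169/99.6)
    = 0.11133 × 0.22963 = 0.02556 m

S_c ≈ 25.6 mm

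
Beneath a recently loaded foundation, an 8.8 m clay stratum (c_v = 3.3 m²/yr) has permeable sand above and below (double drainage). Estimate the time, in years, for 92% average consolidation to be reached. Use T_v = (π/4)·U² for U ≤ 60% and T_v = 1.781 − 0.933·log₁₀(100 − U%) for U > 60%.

t ≈ 5.51 years

Drainage path length: H_d = H/2 = 4.4 m (double drainage).
U > 60%: T_v = 1.781 − 0.933·log₁₀(100 − 92) = 0.93842.
t = T_v·H_d²/c_v = 0.93842×4.4²/3.3 = 5.505 years.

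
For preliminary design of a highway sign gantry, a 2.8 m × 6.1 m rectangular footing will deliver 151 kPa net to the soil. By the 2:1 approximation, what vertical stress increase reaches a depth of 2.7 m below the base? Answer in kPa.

By the 2:1 method the load spreads at 1 horizontal : 2 vertical, so at depth z the loaded area has grown by z in each plan dimension:
Δσ = qBL/((B+z)(L+z)) = 151×2.8×6.1/((2.8+2.7)(6.1+2.7)) = 53.287 kPa

Δσ_z ≈ 53.3 kPa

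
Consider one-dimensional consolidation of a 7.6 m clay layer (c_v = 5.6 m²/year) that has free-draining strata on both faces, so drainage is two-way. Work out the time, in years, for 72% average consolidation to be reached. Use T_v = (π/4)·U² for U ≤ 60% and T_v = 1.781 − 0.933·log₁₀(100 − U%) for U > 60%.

Drainage path length: H_d = H/2 = 3.8 m (double drainage).
U > 60%: T_v = 1.781 − 0.933·log₁₀(100 − 72) = 0.4308.
t = T_v·H_d²/c_v = 0.4308×3.8²/5.6 = 1.111 years.

t ≈ 1.11 years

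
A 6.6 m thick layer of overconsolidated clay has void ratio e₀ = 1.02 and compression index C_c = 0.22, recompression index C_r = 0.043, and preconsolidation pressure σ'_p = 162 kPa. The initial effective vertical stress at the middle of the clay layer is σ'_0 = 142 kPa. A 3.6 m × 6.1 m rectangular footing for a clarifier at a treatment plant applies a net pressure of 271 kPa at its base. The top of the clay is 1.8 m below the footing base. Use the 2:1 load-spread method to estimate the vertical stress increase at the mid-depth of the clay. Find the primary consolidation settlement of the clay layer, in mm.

S_c ≈ 78.6 mm

Mid-depth of clay below the footing base: z = 1.8 + 6.6/2 = 5.1 m.
Stress increase at mid-clay by the 2:1 spreading method:
Δσ = qBL/((B+z)(L+z)) = 271×3.6×6.1/((3.6+5.1)(6.1+5.1)) = 61.075 kPa
Final effective stress: σ'_f = 142 + 61.075 = 203.07 kPa.
σ'_f = 203.07 > σ'_p = 162 kPa, so the stress path crosses the preconsolidation pressure — recompression up to σ'_p, then virgin compression beyond:
S_c = H/(1+e₀)·[C_r·log₁₀(σ'_p/σ'_0) + C_c·log₁₀(σ'_f/σ'_p)]
    = 6.6/2.02 × [0.043×log₁₀(162/142) + 0.22×log₁₀(203.07/162)]
    = 3.2673 × [0.0024607 + 0.021589] = 0.07858 m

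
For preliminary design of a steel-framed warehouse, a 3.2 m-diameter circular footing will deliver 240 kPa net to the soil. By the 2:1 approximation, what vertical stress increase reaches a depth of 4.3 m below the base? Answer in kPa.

By the 2:1 method the load spreads at 1 horizontal : 2 vertical, so at depth z the loaded area has grown by z in each plan dimension:
Δσ ≈ qD²/(D+z)² = 240×3.2²/(3.2+4.3)² = 43.691 kPa

Δσ_z ≈ 43.7 kPa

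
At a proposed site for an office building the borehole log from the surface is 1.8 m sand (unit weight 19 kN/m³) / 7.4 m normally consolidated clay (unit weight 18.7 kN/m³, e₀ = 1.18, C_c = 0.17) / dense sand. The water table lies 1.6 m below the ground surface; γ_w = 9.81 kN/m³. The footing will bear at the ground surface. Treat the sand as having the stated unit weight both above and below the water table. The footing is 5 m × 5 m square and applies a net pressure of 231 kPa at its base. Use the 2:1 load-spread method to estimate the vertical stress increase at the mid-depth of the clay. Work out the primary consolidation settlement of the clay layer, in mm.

S_c ≈ 148 mm

Mid-depth of clay below the ground surface: z = 1.8 + 7.4/2 = 5.5 m.
Total vertical stress at mid-clay: σ_v = 19×1.8 + 18.7×3.7 = 103.39 kPa.
Pore pressure: u = 9.81×(5.5 − 1.6) = 38.259 kPa.
Initial effective stress: σ'_0 = σ_v − u = 103.39 − 38.259 = 65.131 kPa.
Stress increase at mid-clay by the 2:1 spreading method:
Δσ = qBL/((B+z)(L+z)) = 231×5×5/((5+5.5)(5+5.5)) = 52.381 kPa
Final effective stress: σ'_f = σ'_0 + Δσ = 65.131 + 52.381 = 117.51 kPa.
Normally consolidated clay, so the full stress increment lies on the virgin compression line:
S_c = C_c·H/(1+e₀)·log₁₀(σ'_f/σ'_0) = 0.17×7.4/(1+1.18)×log₁₀(117.51/65.131)
    = 0.57706 × 0.25629 = 0.1479 m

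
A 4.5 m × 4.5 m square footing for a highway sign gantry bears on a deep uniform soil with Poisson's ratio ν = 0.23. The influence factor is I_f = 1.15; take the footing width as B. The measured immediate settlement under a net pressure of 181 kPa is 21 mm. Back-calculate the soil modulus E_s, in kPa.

S_e = q·B·(1−ν²)/E_s · I_f  ⇒  E_s = q·B·(1−ν²)·I_f / S_e.
E_s = 181 × 4.5 × 0.9471 × 1.15 / 0.021 = 42240 kPa

E_s ≈ 42200 kPa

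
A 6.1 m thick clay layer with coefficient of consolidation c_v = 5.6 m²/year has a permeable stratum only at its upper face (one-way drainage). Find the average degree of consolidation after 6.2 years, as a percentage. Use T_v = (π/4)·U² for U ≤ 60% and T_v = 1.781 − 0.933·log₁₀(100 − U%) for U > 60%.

U ≈ 91.9 %

Drainage path length: H_d = H = 6.1 m (single drainage).
T_v = c_v·t/H_d² = 5.6×6.2/6.1² = 0.93308.
T_v = 0.93308 corresponds to the U > 60% branch:
U = 1 − 10^((1.781 − T_v)/0.933)/100 = 0.9189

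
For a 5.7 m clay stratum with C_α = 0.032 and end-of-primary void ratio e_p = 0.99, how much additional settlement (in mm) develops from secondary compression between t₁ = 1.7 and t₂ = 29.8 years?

Secondary compression: S_s = C_α·H/(1+e_p)·log₁₀(t₂/t₁)
S_s = 0.032×5.7/(1+0.99)×log₁₀(29.8/1.7)
    = 0.09166 × 1.244 = 0.114 m

S_s ≈ 114 mm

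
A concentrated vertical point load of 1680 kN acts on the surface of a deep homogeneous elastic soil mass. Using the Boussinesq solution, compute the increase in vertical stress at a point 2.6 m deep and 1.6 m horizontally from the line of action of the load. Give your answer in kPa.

Boussinesq vertical stress below a point load on an elastic half-space:
Δσ_z = 3P/(2πz²) · [1 + (r/z)²]^(−5/2)
r/z = 1.6/2.6 = 0.61538; [1+(r/z)²]^(−5/2) = 0.44805.
Δσ_z = 3×1680/(2π×2.6²) × 0.44805 = 118.66 × 0.44805 = 53.17 kPa

Δσ_z ≈ 53.2 kPa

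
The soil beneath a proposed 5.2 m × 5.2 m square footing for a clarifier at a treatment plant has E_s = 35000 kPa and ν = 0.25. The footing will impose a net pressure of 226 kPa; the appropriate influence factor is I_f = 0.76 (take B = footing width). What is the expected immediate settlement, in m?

S_e ≈ 0.0239 m

Immediate (elastic) settlement: S_e = q·B·(1−ν²)/E_s · I_f.
S_e = 226 × 5.2 × (1 − 0.25²) / 35000 × 0.76
    = 226 × 5.2 × 0.9375 / 35000 × 0.76
    = 0.02392 m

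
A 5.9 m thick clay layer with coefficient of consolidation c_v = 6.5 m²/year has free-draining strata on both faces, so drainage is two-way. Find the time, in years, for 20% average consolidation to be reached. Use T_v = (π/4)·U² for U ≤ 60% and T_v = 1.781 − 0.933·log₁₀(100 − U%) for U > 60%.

t ≈ 0.0421 years

Drainage path length: H_d = H/2 = 2.95 m (double drainage).
U ≤ 60%: T_v = (π/4)·U² = (π/4)×0.2² = 0.031416.
t = T_v·H_d²/c_v = 0.031416×2.95²/6.5 = 0.04206 years.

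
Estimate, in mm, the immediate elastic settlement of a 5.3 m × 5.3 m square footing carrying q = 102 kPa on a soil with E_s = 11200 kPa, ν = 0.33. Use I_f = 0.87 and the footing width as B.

S_e ≈ 37.4 mm

Immediate (elastic) settlement: S_e = q·B·(1−ν²)/E_s · I_f.
S_e = 102 × 5.3 × (1 − 0.33²) / 11200 × 0.87
    = 102 × 5.3 × 0.8911 / 11200 × 0.87
    = 0.03742 m = 37.42 mm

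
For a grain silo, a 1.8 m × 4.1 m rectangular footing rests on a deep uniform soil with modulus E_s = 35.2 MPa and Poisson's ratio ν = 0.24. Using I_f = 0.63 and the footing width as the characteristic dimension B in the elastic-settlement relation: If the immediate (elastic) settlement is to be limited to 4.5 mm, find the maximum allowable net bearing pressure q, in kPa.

q ≈ 148 kPa

E_s = 35.2 MPa = 35200 kPa.
S_e = q·B·(1−ν²)/E_s · I_f  ⇒  q = S_e·E_s / (B·(1−ν²)·I_f).
q = 0.0045 × 35200 / (1.8 × 0.9424 × 0.63) = 148.2 kPa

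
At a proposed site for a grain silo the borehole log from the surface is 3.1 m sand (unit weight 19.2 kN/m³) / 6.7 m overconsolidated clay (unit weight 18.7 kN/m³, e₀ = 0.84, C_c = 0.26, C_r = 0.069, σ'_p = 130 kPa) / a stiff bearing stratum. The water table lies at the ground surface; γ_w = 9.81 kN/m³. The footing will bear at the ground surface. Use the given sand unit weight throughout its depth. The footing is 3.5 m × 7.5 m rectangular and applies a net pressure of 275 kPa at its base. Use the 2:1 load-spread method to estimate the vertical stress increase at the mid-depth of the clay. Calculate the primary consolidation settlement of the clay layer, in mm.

Mid-depth of clay below the ground surface: z = 3.1 + 6.7/2 = 6.45 m.
Total vertical stress at mid-clay: σ_v = 19.2×3.1 + 18.7×3.35 = 122.16 kPa.
Pore pressure: u = 9.81×(6.45 − 0) = 63.275 kPa.
Initial effective stress: σ'_0 = σ_v − u = 122.16 − 63.275 = 58.885 kPa.
Stress increase at mid-clay by the 2:1 spreading method:
Δσ = qBL/((B+z)(L+z)) = 275×3.5×7.5/((3.5+6.45)(7.5+6.45)) = 52.007 kPa
Final effective stress: σ'_f = 58.885 + 52.007 = 110.89 kPa.
σ'_f = 110.89 ≤ σ'_p = 130 kPa, so the clay remains overconsolidated and only the recompression index applies:
S_c = C_r·H/(1+e₀)·log₁₀(σ'_f/σ'_0) = 0.069×6.7/1.84×log₁₀(110.89/58.885)
    = 0.25125 × 0.27489 = 0.06907 m

S_c ≈ 69.1 mm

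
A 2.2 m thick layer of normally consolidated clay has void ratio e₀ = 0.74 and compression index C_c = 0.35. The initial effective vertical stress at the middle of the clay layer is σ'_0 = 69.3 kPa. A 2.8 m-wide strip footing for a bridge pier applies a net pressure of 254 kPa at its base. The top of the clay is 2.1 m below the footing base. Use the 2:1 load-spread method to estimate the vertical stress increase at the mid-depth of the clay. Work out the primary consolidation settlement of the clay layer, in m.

Mid-depth of clay below the footing base: z = 2.1 + 2.2/2 = 3.2 m.
Stress increase at mid-clay by the 2:1 spreading method:
Δσ = qB/(B+z) = 254×2.8/(2.8+3.2) = 118.53 kPa
Final effective stress: σ'_f = σ'_0 + Δσ = 69.3 + 118.53 = 187.83 kPa.
Normally consolidated clay, so the full stress increment lies on the virgin compression line:
S_c = C_c·H/(1+e₀)·log₁₀(σ'_f/σ'_0) = 0.35×2.2/(1+0.74)×log₁₀(187.83/69.3)
    = 0.44253 × 0.43303 = 0.1916 m

S_c ≈ 0.192 m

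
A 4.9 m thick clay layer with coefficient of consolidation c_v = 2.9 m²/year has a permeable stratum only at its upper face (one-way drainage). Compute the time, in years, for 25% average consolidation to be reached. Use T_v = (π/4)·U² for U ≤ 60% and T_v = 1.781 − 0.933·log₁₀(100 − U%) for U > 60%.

t ≈ 0.406 years

Drainage path length: H_d = H = 4.9 m (single drainage).
U ≤ 60%: T_v = (π/4)·U² = (π/4)×0.25² = 0.049087.
t = T_v·H_d²/c_v = 0.049087×4.9²/2.9 = 0.4064 years.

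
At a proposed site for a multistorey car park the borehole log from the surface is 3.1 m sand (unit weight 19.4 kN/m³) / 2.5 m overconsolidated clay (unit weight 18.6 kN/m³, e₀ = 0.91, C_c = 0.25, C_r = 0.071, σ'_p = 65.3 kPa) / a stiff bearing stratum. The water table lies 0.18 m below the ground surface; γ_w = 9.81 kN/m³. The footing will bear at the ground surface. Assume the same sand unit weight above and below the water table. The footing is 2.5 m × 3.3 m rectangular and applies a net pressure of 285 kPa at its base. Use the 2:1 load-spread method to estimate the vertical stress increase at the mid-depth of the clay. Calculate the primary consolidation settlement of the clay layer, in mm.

S_c ≈ 58.7 mm

Mid-depth of clay below the ground surface: z = 3.1 + 2.5/2 = 4.35 m.
Total vertical stress at mid-clay: σ_v = 19.4×3.1 + 18.6×1.25 = 83.39 kPa.
Pore pressure: u = 9.81×(4.35 − 0.18) = 40.908 kPa.
Initial effective stress: σ'_0 = σ_v − u = 83.39 − 40.908 = 42.482 kPa.
Stress increase at mid-clay by the 2:1 spreading method:
Δσ = qBL/((B+z)(L+z)) = 285×2.5×3.3/((2.5+4.35)(3.3+4.35)) = 44.869 kPa
Final effective stress: σ'_f = 42.482 + 44.869 = 87.351 kPa.
σ'_f = 87.351 > σ'_p = 65.3 kPa, so the stress path crosses the preconsolidation pressure — recompression up to σ'_p, then virgin compression beyond:
S_c = H/(1+e₀)·[C_r·log₁₀(σ'_p/σ'_0) + C_c·log₁₀(σ'_f/σ'_p)]
    = 2.5/1.91 × [0.071×log₁₀(65.3/42.482) + 0.25×log₁₀(87.351/65.3)]
    = 1.3089 × [0.013256 + 0.031589] = 0.0587 m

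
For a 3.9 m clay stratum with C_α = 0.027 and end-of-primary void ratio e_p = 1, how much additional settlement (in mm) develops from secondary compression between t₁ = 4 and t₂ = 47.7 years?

S_s ≈ 56.7 mm

Secondary compression: S_s = C_α·H/(1+e_p)·log₁₀(t₂/t₁)
S_s = 0.027×3.9/(1+1)×log₁₀(47.7/4)
    = 0.05265 × 1.076 = 0.05668 m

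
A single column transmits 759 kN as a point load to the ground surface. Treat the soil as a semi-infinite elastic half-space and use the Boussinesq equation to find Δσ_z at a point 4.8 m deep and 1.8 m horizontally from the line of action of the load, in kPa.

Δσ_z ≈ 11.3 kPa

Boussinesq vertical stress below a point load on an elastic half-space:
Δσ_z = 3P/(2πz²) · [1 + (r/z)²]^(−5/2)
r/z = 1.8/4.8 = 0.375; [1+(r/z)²]^(−5/2) = 0.71969.
Δσ_z = 3×759/(2π×4.8²) × 0.71969 = 15.729 × 0.71969 = 11.32 kPa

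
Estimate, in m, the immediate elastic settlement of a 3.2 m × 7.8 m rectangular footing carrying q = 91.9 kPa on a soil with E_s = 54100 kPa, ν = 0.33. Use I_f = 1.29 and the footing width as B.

Immediate (elastic) settlement: S_e = q·B·(1−ν²)/E_s · I_f.
S_e = 91.9 × 3.2 × (1 − 0.33²) / 54100 × 1.29
    = 91.9 × 3.2 × 0.8911 / 54100 × 1.29
    = 0.006249 m

S_e ≈ 0.00625 m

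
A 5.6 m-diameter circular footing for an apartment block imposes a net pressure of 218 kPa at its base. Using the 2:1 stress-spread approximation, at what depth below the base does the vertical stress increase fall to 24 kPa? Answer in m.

2:1 spreading — at depth z the loaded area has grown by z in each plan dimension:
qD²/(D+z)² = Δσ_z ⇒ z = D(√(q/Δσ_z) − 1) = 5.6×(√(218/24) − 1) = 11.28 m

z ≈ 11.3 m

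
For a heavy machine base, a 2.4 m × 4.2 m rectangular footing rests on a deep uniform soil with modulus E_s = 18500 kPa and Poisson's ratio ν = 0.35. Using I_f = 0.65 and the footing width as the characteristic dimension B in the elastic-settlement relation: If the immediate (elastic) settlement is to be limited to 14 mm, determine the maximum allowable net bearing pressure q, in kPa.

q ≈ 189 kPa

S_e = q·B·(1−ν²)/E_s · I_f  ⇒  q = S_e·E_s / (B·(1−ν²)·I_f).
q = 0.014 × 18500 / (2.4 × 0.8775 × 0.65) = 189.2 kPa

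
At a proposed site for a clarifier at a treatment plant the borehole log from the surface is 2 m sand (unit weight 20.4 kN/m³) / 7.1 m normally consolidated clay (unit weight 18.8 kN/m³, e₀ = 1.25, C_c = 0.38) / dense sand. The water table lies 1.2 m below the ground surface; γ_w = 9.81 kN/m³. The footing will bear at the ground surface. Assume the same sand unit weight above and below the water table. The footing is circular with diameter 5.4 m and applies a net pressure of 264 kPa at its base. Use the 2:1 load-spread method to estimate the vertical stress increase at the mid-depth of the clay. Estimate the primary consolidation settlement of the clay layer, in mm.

S_c ≈ 358 mm

Mid-depth of clay below the ground surface: z = 2 + 7.1/2 = 5.55 m.
Total vertical stress at mid-clay: σ_v = 20.4×2 + 18.8×3.55 = 107.54 kPa.
Pore pressure: u = 9.81×(5.55 − 1.2) = 42.673 kPa.
Initial effective stress: σ'_0 = σ_v − u = 107.54 − 42.673 = 64.867 kPa.
Stress increase at mid-clay by the 2:1 spreading method:
Δσ ≈ qD²/(D+z)² = 264×5.4²/(5.4+5.55)² = 64.204 kPa
Final effective stress: σ'_f = σ'_0 + Δσ = 64.867 + 64.204 = 129.07 kPa.
Normally consolidated clay, so the full stress increment lies on the virgin compression line:
S_c = C_c·H/(1+e₀)·log₁₀(σ'_f/σ'_0) = 0.38×7.1/(1+1.25)×log₁₀(129.07/64.867)
    = 1.1991 × 0.2988 = 0.3583 m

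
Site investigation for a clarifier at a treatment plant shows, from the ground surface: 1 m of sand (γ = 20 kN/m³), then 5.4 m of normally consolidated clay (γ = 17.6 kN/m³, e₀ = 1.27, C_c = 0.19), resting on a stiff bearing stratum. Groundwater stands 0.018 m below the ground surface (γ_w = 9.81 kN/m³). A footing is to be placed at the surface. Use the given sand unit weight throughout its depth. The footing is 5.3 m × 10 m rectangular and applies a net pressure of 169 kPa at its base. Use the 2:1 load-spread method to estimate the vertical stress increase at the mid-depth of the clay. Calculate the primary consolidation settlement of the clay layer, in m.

Mid-depth of clay below the ground surface: z = 1 + 5.4/2 = 3.7 m.
Total vertical stress at mid-clay: σ_v = 20×1 + 17.6×2.7 = 67.52 kPa.
Pore pressure: u = 9.81×(3.7 − 0.018) = 36.12 kPa.
Initial effective stress: σ'_0 = σ_v − u = 67.52 − 36.12 = 31.4 kPa.
Stress increase at mid-clay by the 2:1 spreading method:
Δσ = qBL/((B+z)(L+z)) = 169×5.3×10/((5.3+3.7)(10+3.7)) = 72.644 kPa
Final effective stress: σ'_f = σ'_0 + Δσ = 31.4 + 72.644 = 104.04 kPa.
Normally consolidated clay, so the full stress increment lies on the virgin compression line:
S_c = C_c·H/(1+e₀)·log₁₀(σ'_f/σ'_0) = 0.19×5.4/(1+1.27)×log₁₀(104.04/31.4)
    = 0.45198 × 0.52027 = 0.2352 m

S_c ≈ 0.235 m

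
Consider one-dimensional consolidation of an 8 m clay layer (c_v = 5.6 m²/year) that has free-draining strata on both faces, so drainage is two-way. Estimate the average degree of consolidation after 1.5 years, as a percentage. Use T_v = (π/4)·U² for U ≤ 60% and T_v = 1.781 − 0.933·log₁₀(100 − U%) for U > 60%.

U ≈ 77.8 %

Drainage path length: H_d = H/2 = 4 m (double drainage).
T_v = c_v·t/H_d² = 5.6×1.5/4² = 0.525.
T_v = 0.525 corresponds to the U > 60% branch:
U = 1 − 10^((1.781 − T_v)/0.933)/100 = 0.7781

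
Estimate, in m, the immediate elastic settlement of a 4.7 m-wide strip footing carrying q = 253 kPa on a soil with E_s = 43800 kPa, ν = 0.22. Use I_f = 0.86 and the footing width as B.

S_e ≈ 0.0222 m

Immediate (elastic) settlement: S_e = q·B·(1−ν²)/E_s · I_f.
S_e = 253 × 4.7 × (1 − 0.22²) / 43800 × 0.86
    = 253 × 4.7 × 0.9516 / 43800 × 0.86
    = 0.02222 m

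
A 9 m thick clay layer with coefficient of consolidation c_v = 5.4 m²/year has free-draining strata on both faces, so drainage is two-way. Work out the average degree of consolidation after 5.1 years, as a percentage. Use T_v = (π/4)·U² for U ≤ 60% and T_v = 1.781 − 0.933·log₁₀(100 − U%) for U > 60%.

U ≈ 97.2 %

Drainage path length: H_d = H/2 = 4.5 m (double drainage).
T_v = c_v·t/H_d² = 5.4×5.1/4.5² = 1.36.
T_v = 1.36 corresponds to the U > 60% branch:
U = 1 − 10^((1.781 − T_v)/0.933)/100 = 0.9717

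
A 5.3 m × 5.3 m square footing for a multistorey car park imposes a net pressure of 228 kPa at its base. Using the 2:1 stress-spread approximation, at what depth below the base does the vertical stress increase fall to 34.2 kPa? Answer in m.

z ≈ 8.38 m

2:1 spreading — at depth z the loaded area has grown by z in each plan dimension:
qB²/(B+z)² = Δσ_z ⇒ z = B(√(q/Δσ_z) − 1) = 5.3×(√(228/34.2) − 1) = 8.385 m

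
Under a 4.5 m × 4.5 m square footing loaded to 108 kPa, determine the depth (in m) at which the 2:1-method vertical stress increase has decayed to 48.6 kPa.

2:1 spreading — at depth z the loaded area has grown by z in each plan dimension:
qB²/(B+z)² = Δσ_z ⇒ z = B(√(q/Δσ_z) − 1) = 4.5×(√(108/48.6) − 1) = 2.208 m

z ≈ 2.21 m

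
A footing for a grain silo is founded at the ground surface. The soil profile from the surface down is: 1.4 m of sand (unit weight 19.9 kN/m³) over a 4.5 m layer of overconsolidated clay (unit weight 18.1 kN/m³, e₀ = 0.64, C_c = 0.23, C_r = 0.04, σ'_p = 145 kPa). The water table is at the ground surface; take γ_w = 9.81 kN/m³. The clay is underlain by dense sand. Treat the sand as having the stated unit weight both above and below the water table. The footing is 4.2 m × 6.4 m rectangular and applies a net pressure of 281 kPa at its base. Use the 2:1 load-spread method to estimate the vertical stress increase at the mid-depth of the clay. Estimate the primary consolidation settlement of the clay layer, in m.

Mid-depth of clay below the ground surface: z = 1.4 + 4.5/2 = 3.65 m.
Total vertical stress at mid-clay: σ_v = 19.9×1.4 + 18.1×2.25 = 68.585 kPa.
Pore pressure: u = 9.81×(3.65 − 0) = 35.806 kPa.
Initial effective stress: σ'_0 = σ_v − u = 68.585 − 35.806 = 32.779 kPa.
Stress increase at mid-clay by the 2:1 spreading method:
Δσ = qBL/((B+z)(L+z)) = 281×4.2×6.4/((4.2+3.65)(6.4+3.65)) = 95.741 kPa
Final effective stress: σ'_f = 32.779 + 95.741 = 128.52 kPa.
σ'_f = 128.52 ≤ σ'_p = 145 kPa, so the clay remains overconsolidated and only the recompression index applies:
S_c = C_r·H/(1+e₀)·log₁₀(σ'_f/σ'_0) = 0.04×4.5/1.64×log₁₀(128.52/32.779)
    = 0.10976 × 0.59338 = 0.06513 m

S_c ≈ 0.0651 m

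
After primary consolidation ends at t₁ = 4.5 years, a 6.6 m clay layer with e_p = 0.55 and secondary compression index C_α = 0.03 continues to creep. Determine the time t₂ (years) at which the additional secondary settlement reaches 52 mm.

t₂ ≈ 11.5 years

S_s = C_α·H/(1+e_p)·log₁₀(t₂/t₁) ⇒ log₁₀(t₂/t₁) = S_s·(1+e_p)/(C_α·H).
log₁₀(t₂/t₁) = 0.052 × (1+0.55) / (0.03×6.6) = 0.4071
t₂ = t₁ × 10^0.4071 = 4.5 × 2.553 = 11.49 years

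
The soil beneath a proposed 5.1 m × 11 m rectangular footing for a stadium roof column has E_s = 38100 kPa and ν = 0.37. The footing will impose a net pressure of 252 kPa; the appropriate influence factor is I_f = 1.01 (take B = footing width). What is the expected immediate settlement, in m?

Immediate (elastic) settlement: S_e = q·B·(1−ν²)/E_s · I_f.
S_e = 252 × 5.1 × (1 − 0.37²) / 38100 × 1.01
    = 252 × 5.1 × 0.8631 / 38100 × 1.01
    = 0.02941 m

S_e ≈ 0.0294 m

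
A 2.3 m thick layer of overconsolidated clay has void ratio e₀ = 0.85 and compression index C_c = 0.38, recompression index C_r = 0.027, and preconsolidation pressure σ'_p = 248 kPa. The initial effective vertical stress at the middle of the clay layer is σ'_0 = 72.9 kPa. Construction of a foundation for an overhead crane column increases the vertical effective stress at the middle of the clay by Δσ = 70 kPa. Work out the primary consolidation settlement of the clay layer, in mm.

S_c ≈ 9.81 mm

Final effective stress: σ'_f = 72.9 + 70 = 142.9 kPa.
σ'_f = 142.9 ≤ σ'_p = 248 kPa, so the clay remains overconsolidated and only the recompression index applies:
S_c = C_r·H/(1+e₀)·log₁₀(σ'_f/σ'_0) = 0.027×2.3/1.85×log₁₀(142.9/72.9)
    = 0.033566 × 0.2923 = 0.009811 m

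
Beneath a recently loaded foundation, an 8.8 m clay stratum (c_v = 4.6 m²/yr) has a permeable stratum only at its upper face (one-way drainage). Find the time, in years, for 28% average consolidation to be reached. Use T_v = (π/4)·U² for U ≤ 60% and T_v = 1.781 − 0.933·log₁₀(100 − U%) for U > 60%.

t ≈ 1.04 years

Drainage path length: H_d = H = 8.8 m (single drainage).
U ≤ 60%: T_v = (π/4)·U² = (π/4)×0.28² = 0.061575.
t = T_v·H_d²/c_v = 0.061575×8.8²/4.6 = 1.037 years.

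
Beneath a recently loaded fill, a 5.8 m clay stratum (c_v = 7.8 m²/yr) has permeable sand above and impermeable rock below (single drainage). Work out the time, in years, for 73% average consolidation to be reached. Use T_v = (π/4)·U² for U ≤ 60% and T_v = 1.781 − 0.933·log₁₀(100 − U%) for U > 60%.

Drainage path length: H_d = H = 5.8 m (single drainage).
U > 60%: T_v = 1.781 − 0.933·log₁₀(100 − 73) = 0.44554.
t = T_v·H_d²/c_v = 0.44554×5.8²/7.8 = 1.922 years.

t ≈ 1.92 years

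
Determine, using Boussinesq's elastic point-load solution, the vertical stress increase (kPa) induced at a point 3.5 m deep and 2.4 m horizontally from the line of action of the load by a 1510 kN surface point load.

Boussinesq vertical stress below a point load on an elastic half-space:
Δσ_z = 3P/(2πz²) · [1 + (r/z)²]^(−5/2)
r/z = 2.4/3.5 = 0.68571; [1+(r/z)²]^(−5/2) = 0.38155.
Δσ_z = 3×1510/(2π×3.5²) × 0.38155 = 58.855 × 0.38155 = 22.46 kPa

Δσ_z ≈ 22.5 kPa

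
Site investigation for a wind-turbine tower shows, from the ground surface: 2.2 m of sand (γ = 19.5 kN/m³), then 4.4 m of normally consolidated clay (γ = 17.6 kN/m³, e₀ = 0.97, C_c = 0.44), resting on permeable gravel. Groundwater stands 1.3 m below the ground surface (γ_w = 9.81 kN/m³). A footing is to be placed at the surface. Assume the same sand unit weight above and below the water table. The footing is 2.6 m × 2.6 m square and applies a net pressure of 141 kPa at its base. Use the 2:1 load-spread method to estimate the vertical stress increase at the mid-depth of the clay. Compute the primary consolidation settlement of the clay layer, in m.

Mid-depth of clay below the ground surface: z = 2.2 + 4.4/2 = 4.4 m.
Total vertical stress at mid-clay: σ_v = 19.5×2.2 + 17.6×2.2 = 81.62 kPa.
Pore pressure: u = 9.81×(4.4 − 1.3) = 30.411 kPa.
Initial effective stress: σ'_0 = σ_v − u = 81.62 − 30.411 = 51.209 kPa.
Stress increase at mid-clay by the 2:1 spreading method:
Δσ = qBL/((B+z)(L+z)) = 141×2.6×2.6/((2.6+4.4)(2.6+4.4)) = 19.452 kPa
Final effective stress: σ'_f = σ'_0 + Δσ = 51.209 + 19.452 = 70.661 kPa.
Normally consolidated clay, so the full stress increment lies on the virgin compression line:
S_c = C_c·H/(1+e₀)·log₁₀(σ'_f/σ'_0) = 0.44×4.4/(1+0.97)×log₁₀(70.661/51.209)
    = 0.98274 × 0.13983 = 0.1374 m

S_c ≈ 0.137 m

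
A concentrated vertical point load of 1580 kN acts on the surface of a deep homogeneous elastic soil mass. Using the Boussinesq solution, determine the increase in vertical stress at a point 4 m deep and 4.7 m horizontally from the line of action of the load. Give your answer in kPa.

Δσ_z ≈ 5.39 kPa

Boussinesq vertical stress below a point load on an elastic half-space:
Δσ_z = 3P/(2πz²) · [1 + (r/z)²]^(−5/2)
r/z = 4.7/4 = 1.175; [1+(r/z)²]^(−5/2) = 0.11436.
Δσ_z = 3×1580/(2π×4²) × 0.11436 = 47.15 × 0.11436 = 5.392 kPa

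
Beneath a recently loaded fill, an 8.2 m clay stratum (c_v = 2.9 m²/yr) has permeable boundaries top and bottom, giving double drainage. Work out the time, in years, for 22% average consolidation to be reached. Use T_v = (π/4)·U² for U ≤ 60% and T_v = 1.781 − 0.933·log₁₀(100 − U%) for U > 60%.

Drainage path length: H_d = H/2 = 4.1 m (double drainage).
U ≤ 60%: T_v = (π/4)·U² = (π/4)×0.22² = 0.038013.
t = T_v·H_d²/c_v = 0.038013×4.1²/2.9 = 0.2203 years.

t ≈ 0.22 years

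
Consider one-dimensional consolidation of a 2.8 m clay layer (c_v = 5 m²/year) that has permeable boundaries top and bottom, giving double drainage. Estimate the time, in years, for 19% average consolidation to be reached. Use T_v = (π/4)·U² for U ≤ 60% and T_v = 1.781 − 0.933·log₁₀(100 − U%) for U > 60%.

Drainage path length: H_d = H/2 = 1.4 m (double drainage).
U ≤ 60%: T_v = (π/4)·U² = (π/4)×0.19² = 0.028353.
t = T_v·H_d²/c_v = 0.028353×1.4²/5 = 0.01111 years.

t ≈ 0.0111 years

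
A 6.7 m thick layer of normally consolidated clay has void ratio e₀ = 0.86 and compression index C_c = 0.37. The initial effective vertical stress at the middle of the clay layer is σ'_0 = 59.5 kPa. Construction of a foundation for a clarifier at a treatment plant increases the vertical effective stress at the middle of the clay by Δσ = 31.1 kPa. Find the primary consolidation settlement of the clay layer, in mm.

Final effective stress: σ'_f = σ'_0 + Δσ = 59.5 + 31.1 = 90.6 kPa.
Normally consolidated clay, so the full stress increment lies on the virgin compression line:
S_c = C_c·H/(1+e₀)·log₁₀(σ'_f/σ'_0) = 0.37×6.7/(1+0.86)×log₁₀(90.6/59.5)
    = 1.3328 × 0.18261 = 0.2434 m

S_c ≈ 243 mm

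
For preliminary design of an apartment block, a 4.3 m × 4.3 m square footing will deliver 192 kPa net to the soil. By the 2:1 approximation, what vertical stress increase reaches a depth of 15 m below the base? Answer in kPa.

Δσ_z ≈ 9.53 kPa

By the 2:1 method the load spreads at 1 horizontal : 2 vertical, so at depth z the loaded area has grown by z in each plan dimension:
Δσ = qBL/((B+z)(L+z)) = 192×4.3×4.3/((4.3+15)(4.3+15)) = 9.5307 kPa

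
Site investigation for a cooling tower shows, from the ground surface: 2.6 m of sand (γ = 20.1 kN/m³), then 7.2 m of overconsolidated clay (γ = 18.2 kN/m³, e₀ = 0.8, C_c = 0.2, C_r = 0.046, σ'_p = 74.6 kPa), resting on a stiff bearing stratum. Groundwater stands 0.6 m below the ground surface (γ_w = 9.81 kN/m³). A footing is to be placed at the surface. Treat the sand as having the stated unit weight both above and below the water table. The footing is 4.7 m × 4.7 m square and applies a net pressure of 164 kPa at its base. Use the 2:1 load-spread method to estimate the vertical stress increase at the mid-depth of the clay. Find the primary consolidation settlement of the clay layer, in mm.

S_c ≈ 91.6 mm

Mid-depth of clay below the ground surface: z = 2.6 + 7.2/2 = 6.2 m.
Total vertical stress at mid-clay: σ_v = 20.1×2.6 + 18.2×3.6 = 117.78 kPa.
Pore pressure: u = 9.81×(6.2 − 0.6) = 54.936 kPa.
Initial effective stress: σ'_0 = σ_v − u = 117.78 − 54.936 = 62.844 kPa.
Stress increase at mid-clay by the 2:1 spreading method:
Δσ = qBL/((B+z)(L+z)) = 164×4.7×4.7/((4.7+6.2)(4.7+6.2)) = 30.492 kPa
Final effective stress: σ'_f = 62.844 + 30.492 = 93.336 kPa.
σ'_f = 93.336 > σ'_p = 74.6 kPa, so the stress path crosses the preconsolidation pressure — recompression up to σ'_p, then virgin compression beyond:
S_c = H/(1+e₀)·[C_r·log₁₀(σ'_p/σ'_0) + C_c·log₁₀(σ'_f/σ'_p)]
    = 7.2/1.8 × [0.046×log₁₀(74.6/62.844) + 0.2×log₁₀(93.336/74.6)]
    = 4 × [0.0034259 + 0.019462] = 0.09155 m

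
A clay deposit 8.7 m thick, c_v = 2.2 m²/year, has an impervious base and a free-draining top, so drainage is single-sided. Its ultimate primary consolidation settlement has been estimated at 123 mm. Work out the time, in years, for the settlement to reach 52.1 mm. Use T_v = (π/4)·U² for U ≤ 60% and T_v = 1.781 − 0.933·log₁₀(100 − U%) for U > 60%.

t ≈ 4.85 years

Drainage path length: H_d = H = 8.7 m (single drainage).
U = S(t)/S_ult = 52.1/123 = 0.4236.
U ≤ 60%: T_v = (π/4)·U² = (π/4)×0.42358² = 0.14091.
t = T_v·H_d²/c_v = 0.14091×8.7²/2.2 = 4.848 years.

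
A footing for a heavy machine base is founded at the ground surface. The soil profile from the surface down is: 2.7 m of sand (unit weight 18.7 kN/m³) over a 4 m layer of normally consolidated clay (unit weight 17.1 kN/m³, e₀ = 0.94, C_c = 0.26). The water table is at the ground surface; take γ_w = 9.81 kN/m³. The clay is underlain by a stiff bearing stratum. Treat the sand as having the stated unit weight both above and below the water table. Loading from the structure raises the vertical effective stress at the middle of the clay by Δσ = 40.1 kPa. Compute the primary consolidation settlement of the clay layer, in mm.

S_c ≈ 166 mm

Mid-depth of clay below the ground surface: z = 2.7 + 4/2 = 4.7 m.
Total vertical stress at mid-clay: σ_v = 18.7×2.7 + 17.1×2 = 84.69 kPa.
Pore pressure: u = 9.81×(4.7 − 0) = 46.107 kPa.
Initial effective stress: σ'_0 = σ_v − u = 84.69 − 46.107 = 38.583 kPa.
Final effective stress: σ'_f = σ'_0 + Δσ = 38.583 + 40.1 = 78.683 kPa.
Normally consolidated clay, so the full stress increment lies on the virgin compression line:
S_c = C_c·H/(1+e₀)·log₁₀(σ'_f/σ'_0) = 0.26×4/(1+0.94)×log₁₀(78.683/38.583)
    = 0.53608 × 0.30948 = 0.1659 m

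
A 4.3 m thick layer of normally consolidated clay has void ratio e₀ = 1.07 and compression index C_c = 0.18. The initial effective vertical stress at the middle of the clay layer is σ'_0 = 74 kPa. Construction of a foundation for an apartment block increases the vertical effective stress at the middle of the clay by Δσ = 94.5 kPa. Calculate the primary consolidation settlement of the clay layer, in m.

S_c ≈ 0.134 m

Final effective stress: σ'_f = σ'_0 + Δσ = 74 + 94.5 = 168.5 kPa.
Normally consolidated clay, so the full stress increment lies on the virgin compression line:
S_c = C_c·H/(1+e₀)·log₁₀(σ'_f/σ'_0) = 0.18×4.3/(1+1.07)×log₁₀(168.5/74)
    = 0.37391 × 0.35737 = 0.1336 m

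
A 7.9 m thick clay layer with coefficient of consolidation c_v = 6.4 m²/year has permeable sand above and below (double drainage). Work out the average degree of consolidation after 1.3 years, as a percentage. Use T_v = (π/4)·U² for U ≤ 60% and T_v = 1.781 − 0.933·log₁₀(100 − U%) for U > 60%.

U ≈ 78.3 %

Drainage path length: H_d = H/2 = 3.95 m (double drainage).
T_v = c_v·t/H_d² = 6.4×1.3/3.95² = 0.53325.
T_v = 0.53325 corresponds to the U > 60% branch:
U = 1 − 10^((1.781 − T_v)/0.933)/100 = 0.7826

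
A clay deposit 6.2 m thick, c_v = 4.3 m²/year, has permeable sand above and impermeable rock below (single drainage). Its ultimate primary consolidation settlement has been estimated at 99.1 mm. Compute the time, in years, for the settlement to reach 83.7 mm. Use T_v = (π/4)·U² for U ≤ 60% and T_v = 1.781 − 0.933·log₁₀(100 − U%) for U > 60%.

Drainage path length: H_d = H = 6.2 m (single drainage).
U = S(t)/S_ult = 83.7/99.1 = 0.8446.
U > 60%: T_v = 1.781 − 0.933·log₁₀(100 − 84.46) = 0.66938.
t = T_v·H_d²/c_v = 0.66938×6.2²/4.3 = 5.984 years.

t ≈ 5.98 years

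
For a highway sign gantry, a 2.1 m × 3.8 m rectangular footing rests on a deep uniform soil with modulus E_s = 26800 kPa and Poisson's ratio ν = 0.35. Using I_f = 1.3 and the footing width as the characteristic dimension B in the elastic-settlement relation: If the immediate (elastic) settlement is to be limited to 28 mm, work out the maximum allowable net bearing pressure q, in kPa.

S_e = q·B·(1−ν²)/E_s · I_f  ⇒  q = S_e·E_s / (B·(1−ν²)·I_f).
q = 0.028 × 26800 / (2.1 × 0.8775 × 1.3) = 313.2 kPa

q ≈ 313 kPa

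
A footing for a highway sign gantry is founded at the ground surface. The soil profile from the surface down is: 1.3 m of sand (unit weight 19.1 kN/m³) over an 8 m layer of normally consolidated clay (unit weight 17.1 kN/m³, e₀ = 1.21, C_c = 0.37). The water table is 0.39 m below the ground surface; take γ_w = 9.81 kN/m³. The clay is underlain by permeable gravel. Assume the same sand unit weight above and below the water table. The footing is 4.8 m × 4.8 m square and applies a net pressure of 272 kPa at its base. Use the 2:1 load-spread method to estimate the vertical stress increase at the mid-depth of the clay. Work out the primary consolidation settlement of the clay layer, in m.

Mid-depth of clay below the ground surface: z = 1.3 + 8/2 = 5.3 m.
Total vertical stress at mid-clay: σ_v = 19.1×1.3 + 17.1×4 = 93.23 kPa.
Pore pressure: u = 9.81×(5.3 − 0.39) = 48.167 kPa.
Initial effective stress: σ'_0 = σ_v − u = 93.23 − 48.167 = 45.063 kPa.
Stress increase at mid-clay by the 2:1 spreading method:
Δσ = qBL/((B+z)(L+z)) = 272×4.8×4.8/((4.8+5.3)(4.8+5.3)) = 61.434 kPa
Final effective stress: σ'_f = σ'_0 + Δσ = 45.063 + 61.434 = 106.5 kPa.
Normally consolidated clay, so the full stress increment lies on the virgin compression line:
S_c = C_c·H/(1+e₀)·log₁₀(σ'_f/σ'_0) = 0.37×8/(1+1.21)×log₁₀(106.5/45.063)
    = 1.3394 × 0.37353 = 0.5003 m

S_c ≈ 0.5 m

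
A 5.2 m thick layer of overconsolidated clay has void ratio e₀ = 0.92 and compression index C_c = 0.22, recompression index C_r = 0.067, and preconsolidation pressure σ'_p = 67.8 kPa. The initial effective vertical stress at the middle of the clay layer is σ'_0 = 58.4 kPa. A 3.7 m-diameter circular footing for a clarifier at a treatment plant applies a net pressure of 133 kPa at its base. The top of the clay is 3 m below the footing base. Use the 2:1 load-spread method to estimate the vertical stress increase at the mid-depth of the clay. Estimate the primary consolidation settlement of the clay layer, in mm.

Mid-depth of clay below the footing base: z = 3 + 5.2/2 = 5.6 m.
Stress increase at mid-clay by the 2:1 spreading method:
Δσ ≈ qD²/(D+z)² = 133×3.7²/(3.7+5.6)² = 21.052 kPa
Final effective stress: σ'_f = 58.4 + 21.052 = 79.452 kPa.
σ'_f = 79.452 > σ'_p = 67.8 kPa, so the stress path crosses the preconsolidation pressure — recompression up to σ'_p, then virgin compression beyond:
S_c = H/(1+e₀)·[C_r·log₁₀(σ'_p/σ'_0) + C_c·log₁₀(σ'_f/σ'_p)]
    = 5.2/1.92 × [0.067×log₁₀(67.8/58.4) + 0.22×log₁₀(79.452/67.8)]
    = 2.7083 × [0.0043427 + 0.015153] = 0.0528 m

S_c ≈ 52.8 mm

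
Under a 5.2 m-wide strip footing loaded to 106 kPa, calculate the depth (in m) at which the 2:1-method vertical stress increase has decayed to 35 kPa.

z ≈ 10.5 m

2:1 spreading — at depth z the loaded area has grown by z in each plan dimension:
qB/(B+z) = Δσ_z ⇒ z = qB/Δσ_z − B = 106×5.2/35 − 5.2 = 10.55 m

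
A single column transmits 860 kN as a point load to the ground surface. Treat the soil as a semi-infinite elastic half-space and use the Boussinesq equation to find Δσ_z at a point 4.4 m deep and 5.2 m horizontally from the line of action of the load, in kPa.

Δσ_z ≈ 2.39 kPa

Boussinesq vertical stress below a point load on an elastic half-space:
Δσ_z = 3P/(2πz²) · [1 + (r/z)²]^(−5/2)
r/z = 5.2/4.4 = 1.1818; [1+(r/z)²]^(−5/2) = 0.11245.
Δσ_z = 3×860/(2π×4.4²) × 0.11245 = 21.21 × 0.11245 = 2.385 kPa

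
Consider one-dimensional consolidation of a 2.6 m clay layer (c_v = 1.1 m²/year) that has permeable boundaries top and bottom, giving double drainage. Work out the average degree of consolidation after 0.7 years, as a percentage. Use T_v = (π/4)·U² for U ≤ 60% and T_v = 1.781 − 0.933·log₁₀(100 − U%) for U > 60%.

U ≈ 73.7 %

Drainage path length: H_d = H/2 = 1.3 m (double drainage).
T_v = c_v·t/H_d² = 1.1×0.7/1.3² = 0.45562.
T_v = 0.45562 corresponds to the U > 60% branch:
U = 1 − 10^((1.781 − T_v)/0.933)/100 = 0.7366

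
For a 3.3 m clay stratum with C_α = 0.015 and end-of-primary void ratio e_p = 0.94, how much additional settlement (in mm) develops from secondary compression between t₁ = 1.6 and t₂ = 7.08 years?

Secondary compression: S_s = C_α·H/(1+e_p)·log₁₀(t₂/t₁)
S_s = 0.015×3.3/(1+0.94)×log₁₀(7.08/1.6)
    = 0.02552 × 0.6459 = 0.01648 m

S_s ≈ 16.5 mm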